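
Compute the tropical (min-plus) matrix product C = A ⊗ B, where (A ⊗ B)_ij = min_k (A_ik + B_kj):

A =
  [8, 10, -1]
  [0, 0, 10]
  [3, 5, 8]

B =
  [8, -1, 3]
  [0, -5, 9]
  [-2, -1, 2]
A ⊗ B =
  [-3, -2, 1]
  [0, -5, 3]
  [5, 0, 6]

Apply the min-plus product entry-by-entry:
  C[0][0] = min over k of (A[0][0] + B[0][0] = 8 + 8 = 16, A[0][1] + B[1][0] = 10 + 0 = 10, A[0][2] + B[2][0] = -1 + -2 = -3) = -3 (attained at k = 2)
  C[0][1] = min over k of (A[0][0] + B[0][1] = 8 + -1 = 7, A[0][1] + B[1][1] = 10 + -5 = 5, A[0][2] + B[2][1] = -1 + -1 = -2) = -2 (attained at k = 2)
  C[0][2] = min over k of (A[0][0] + B[0][2] = 8 + 3 = 11, A[0][1] + B[1][2] = 10 + 9 = 19, A[0][2] + B[2][2] = -1 + 2 = 1) = 1 (attained at k = 2)
  C[1][0] = min over k of (A[1][0] + B[0][0] = 0 + 8 = 8, A[1][1] + B[1][0] = 0 + 0 = 0, A[1][2] + B[2][0] = 10 + -2 = 8) = 0 (attained at k = 1)
  C[1][1] = min over k of (A[1][0] + B[0][1] = 0 + -1 = -1, A[1][1] + B[1][1] = 0 + -5 = -5, A[1][2] + B[2][1] = 10 + -1 = 9) = -5 (attained at k = 1)
  C[1][2] = min over k of (A[1][0] + B[0][2] = 0 + 3 = 3, A[1][1] + B[1][2] = 0 + 9 = 9, A[1][2] + B[2][2] = 10 + 2 = 12) = 3 (attained at k = 0)
  C[2][0] = min over k of (A[2][0] + B[0][0] = 3 + 8 = 11, A[2][1] + B[1][0] = 5 + 0 = 5, A[2][2] + B[2][0] = 8 + -2 = 6) = 5 (attained at k = 1)
  C[2][1] = min over k of (A[2][0] + B[0][1] = 3 + -1 = 2, A[2][1] + B[1][1] = 5 + -5 = 0, A[2][2] + B[2][1] = 8 + -1 = 7) = 0 (attained at k = 1)
  C[2][2] = min over k of (A[2][0] + B[0][2] = 3 + 3 = 6, A[2][1] + B[1][2] = 5 + 9 = 14, A[2][2] + B[2][2] = 8 + 2 = 10) = 6 (attained at k = 0)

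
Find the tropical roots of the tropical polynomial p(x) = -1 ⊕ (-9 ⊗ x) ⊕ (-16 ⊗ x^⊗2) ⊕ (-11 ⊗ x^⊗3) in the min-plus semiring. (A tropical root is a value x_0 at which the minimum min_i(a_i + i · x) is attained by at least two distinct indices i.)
Roots: {-5, 7, 8}

Each tropical root is a break point of the lower envelope of the lines y = a_i + i · x (there are 4 lines, with slopes 0, 1, ..., 3). Only the lines that attain the minimum somewhere contribute to roots; other lines are dominated. Here the surviving (envelope) indices are i = 3, i = 2, i = 1, i = 0.
Intersections between consecutive envelope lines give the roots: for adjacent envelope indices i < j the intersection is x = (a_i − a_j) / (j − i). Reading off the sorted break points: {-5, 7, 8}.
Verification: at each break x_0, at least two indices attain the minimum of min_i(a_i + i · x_0).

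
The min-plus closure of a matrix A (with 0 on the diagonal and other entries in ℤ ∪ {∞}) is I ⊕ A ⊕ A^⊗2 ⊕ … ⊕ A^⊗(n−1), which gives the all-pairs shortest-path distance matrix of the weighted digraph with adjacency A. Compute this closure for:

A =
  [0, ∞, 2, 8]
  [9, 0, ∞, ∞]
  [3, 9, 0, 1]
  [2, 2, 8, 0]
Closure =
  [0, 5, 2, 3]
  [9, 0, 11, 12]
  [3, 3, 0, 1]
  [2, 2, 4, 0]

This is the Floyd-Warshall all-pairs shortest-path computation. For each intermediate vertex k = 0, 1, …, 3, update dist[i][j] ← min(dist[i][j], dist[i][k] + dist[k][j]). The final matrix gives, for each (i, j), the minimum total weight of any directed path from i to j (possibly empty when i = j).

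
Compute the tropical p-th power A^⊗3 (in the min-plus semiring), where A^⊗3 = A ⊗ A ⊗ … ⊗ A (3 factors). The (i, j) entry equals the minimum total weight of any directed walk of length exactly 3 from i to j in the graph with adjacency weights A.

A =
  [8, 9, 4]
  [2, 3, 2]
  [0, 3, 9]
A^⊗3 =
  [9, 10, 8]
  [5, 8, 6]
  [4, 7, 8]

Each entry (A^⊗3)_ij equals the minimum over all length-3 walks i = v_0 → v_1 → … → v_3 = j of Σ_t A[v_t][v_{t+1}]. For example, for (i, j) = (0, 2) we minimise over 9 possible intermediate vertex sequences; the minimum is 8, attained along the walk 0 → 2 → 0 → 2.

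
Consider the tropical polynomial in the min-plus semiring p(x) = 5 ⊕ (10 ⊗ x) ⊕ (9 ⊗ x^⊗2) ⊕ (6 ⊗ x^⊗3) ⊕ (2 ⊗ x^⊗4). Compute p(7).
p(7) = 5

A tropical monomial a ⊗ x^⊗i evaluates to a + i · x. Evaluating each term at x = 7:
  Term 0 contributes 5 + 0 · 7 = 5
  Term 1 contributes 10 + 1 · 7 = 17
  Term 2 contributes 9 + 2 · 7 = 23
  Term 3 contributes 6 + 3 · 7 = 27
  Term 4 contributes 2 + 4 · 7 = 30
p(7) = ⊕ of these = min[5, 17, 23, 27, 30] = 5.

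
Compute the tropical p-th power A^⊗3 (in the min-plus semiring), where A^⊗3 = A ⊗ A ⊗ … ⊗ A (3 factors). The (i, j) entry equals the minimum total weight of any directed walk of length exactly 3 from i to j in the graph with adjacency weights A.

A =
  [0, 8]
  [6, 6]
A^⊗3 =
  [0, 8]
  [6, 14]

Each entry (A^⊗3)_ij equals the minimum over all length-3 walks i = v_0 → v_1 → … → v_3 = j of Σ_t A[v_t][v_{t+1}]. For example, for (i, j) = (0, 1) we minimise over 4 possible intermediate vertex sequences; the minimum is 8, attained along the walk 0 → 0 → 0 → 1.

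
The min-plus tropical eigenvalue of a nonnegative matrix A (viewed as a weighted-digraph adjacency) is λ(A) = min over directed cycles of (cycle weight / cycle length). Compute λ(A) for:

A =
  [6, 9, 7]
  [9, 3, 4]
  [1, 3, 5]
λ(A) = 3

Enumerate directed cycles and compute their means (weight / length). Sample:
  cycle 0 → 0: weight = 6, length = 1, mean = 6/1 ≈ 6.000
  cycle 1 → 1: weight = 3, length = 1, mean = 3/1 ≈ 3.000
  cycle 2 → 2: weight = 5, length = 1, mean = 5/1 ≈ 5.000
  cycle 0 → 1 → 0: weight = 18, length = 2, mean = 18/2 ≈ 9.000
  cycle 0 → 2 → 0: weight = 8, length = 2, mean = 8/2 ≈ 4.000
  cycle 1 → 0 → 1: weight = 18, length = 2, mean = 18/2 ≈ 9.000
Minimum mean = 3.000, attained e.g. along the cycle 1 → 1 with weight 3 and length 1. So λ(A) = 3/1 = 3.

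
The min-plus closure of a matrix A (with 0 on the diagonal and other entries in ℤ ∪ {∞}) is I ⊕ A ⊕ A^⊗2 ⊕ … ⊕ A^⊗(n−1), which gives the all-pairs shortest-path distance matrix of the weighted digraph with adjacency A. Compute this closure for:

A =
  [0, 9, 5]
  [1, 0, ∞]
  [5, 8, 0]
Closure =
  [0, 9, 5]
  [1, 0, 6]
  [5, 8, 0]

This is the Floyd-Warshall all-pairs shortest-path computation. For each intermediate vertex k = 0, 1, …, 2, update dist[i][j] ← min(dist[i][j], dist[i][k] + dist[k][j]). The final matrix gives, for each (i, j), the minimum total weight of any directed path from i to j (possibly empty when i = j).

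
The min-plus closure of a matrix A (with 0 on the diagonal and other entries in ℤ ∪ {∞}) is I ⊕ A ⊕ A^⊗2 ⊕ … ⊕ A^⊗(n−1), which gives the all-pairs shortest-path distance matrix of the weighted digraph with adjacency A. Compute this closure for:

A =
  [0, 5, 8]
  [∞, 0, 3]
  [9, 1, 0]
Closure =
  [0, 5, 8]
  [12, 0, 3]
  [9, 1, 0]

This is the Floyd-Warshall all-pairs shortest-path computation. For each intermediate vertex k = 0, 1, …, 2, update dist[i][j] ← min(dist[i][j], dist[i][k] + dist[k][j]). The final matrix gives, for each (i, j), the minimum total weight of any directed path from i to j (possibly empty when i = j).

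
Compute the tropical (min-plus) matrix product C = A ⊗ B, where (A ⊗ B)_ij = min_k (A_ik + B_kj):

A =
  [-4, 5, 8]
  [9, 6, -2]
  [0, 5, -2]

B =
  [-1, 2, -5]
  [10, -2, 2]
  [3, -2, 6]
A ⊗ B =
  [-5, -2, -9]
  [1, -4, 4]
  [-1, -4, -5]

Apply the min-plus product entry-by-entry:
  C[0][0] = min over k of (A[0][0] + B[0][0] = -4 + -1 = -5, A[0][1] + B[1][0] = 5 + 10 = 15, A[0][2] + B[2][0] = 8 + 3 = 11) = -5 (attained at k = 0)
  C[0][1] = min over k of (A[0][0] + B[0][1] = -4 + 2 = -2, A[0][1] + B[1][1] = 5 + -2 = 3, A[0][2] + B[2][1] = 8 + -2 = 6) = -2 (attained at k = 0)
  C[0][2] = min over k of (A[0][0] + B[0][2] = -4 + -5 = -9, A[0][1] + B[1][2] = 5 + 2 = 7, A[0][2] + B[2][2] = 8 + 6 = 14) = -9 (attained at k = 0)
  C[1][0] = min over k of (A[1][0] + B[0][0] = 9 + -1 = 8, A[1][1] + B[1][0] = 6 + 10 = 16, A[1][2] + B[2][0] = -2 + 3 = 1) = 1 (attained at k = 2)
  C[1][1] = min over k of (A[1][0] + B[0][1] = 9 + 2 = 11, A[1][1] + B[1][1] = 6 + -2 = 4, A[1][2] + B[2][1] = -2 + -2 = -4) = -4 (attained at k = 2)
  C[1][2] = min over k of (A[1][0] + B[0][2] = 9 + -5 = 4, A[1][1] + B[1][2] = 6 + 2 = 8, A[1][2] + B[2][2] = -2 + 6 = 4) = 4 (attained at k = 0)
  C[2][0] = min over k of (A[2][0] + B[0][0] = 0 + -1 = -1, A[2][1] + B[1][0] = 5 + 10 = 15, A[2][2] + B[2][0] = -2 + 3 = 1) = -1 (attained at k = 0)
  C[2][1] = min over k of (A[2][0] + B[0][1] = 0 + 2 = 2, A[2][1] + B[1][1] = 5 + -2 = 3, A[2][2] + B[2][1] = -2 + -2 = -4) = -4 (attained at k = 2)
  C[2][2] = min over k of (A[2][0] + B[0][2] = 0 + -5 = -5, A[2][1] + B[1][2] = 5 + 2 = 7, A[2][2] + B[2][2] = -2 + 6 = 4) = -5 (attained at k = 0)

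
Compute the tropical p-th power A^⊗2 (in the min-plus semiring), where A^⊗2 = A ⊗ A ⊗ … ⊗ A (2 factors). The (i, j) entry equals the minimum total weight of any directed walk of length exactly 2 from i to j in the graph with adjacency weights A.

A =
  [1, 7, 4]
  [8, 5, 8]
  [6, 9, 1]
A^⊗2 =
  [2, 8, 5]
  [9, 10, 9]
  [7, 10, 2]

Each entry (A^⊗2)_ij equals the minimum over all length-2 walks i = v_0 → v_1 → … → v_2 = j of Σ_t A[v_t][v_{t+1}]. For example, for (i, j) = (0, 2) we minimise over 3 possible intermediate vertex sequences; the minimum is 5, attained along the walk 0 → 0 → 2.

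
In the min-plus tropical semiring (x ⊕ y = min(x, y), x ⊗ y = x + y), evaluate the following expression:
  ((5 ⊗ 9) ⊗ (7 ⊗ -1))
((5 ⊗ 9) ⊗ (7 ⊗ -1)) = 20

Expand innermost to outermost. Recall ⊕ takes the minimum of its arguments and ⊗ takes their sum. Working out the expression ((5 ⊗ 9) ⊗ (7 ⊗ -1)) gives 20.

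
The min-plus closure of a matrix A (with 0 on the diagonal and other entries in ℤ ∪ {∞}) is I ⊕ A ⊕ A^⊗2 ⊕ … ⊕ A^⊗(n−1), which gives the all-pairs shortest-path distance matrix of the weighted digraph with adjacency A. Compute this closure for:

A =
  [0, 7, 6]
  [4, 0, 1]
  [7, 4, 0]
Closure =
  [0, 7, 6]
  [4, 0, 1]
  [7, 4, 0]

This is the Floyd-Warshall all-pairs shortest-path computation. For each intermediate vertex k = 0, 1, …, 2, update dist[i][j] ← min(dist[i][j], dist[i][k] + dist[k][j]). The final matrix gives, for each (i, j), the minimum total weight of any directed path from i to j (possibly empty when i = j).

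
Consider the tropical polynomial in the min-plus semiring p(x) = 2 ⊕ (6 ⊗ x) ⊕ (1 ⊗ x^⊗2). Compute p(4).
p(4) = 2

A tropical monomial a ⊗ x^⊗i evaluates to a + i · x. Evaluating each term at x = 4:
  Term 0 contributes 2 + 0 · 4 = 2
  Term 1 contributes 6 + 1 · 4 = 10
  Term 2 contributes 1 + 2 · 4 = 9
p(4) = ⊕ of these = min[2, 10, 9] = 2.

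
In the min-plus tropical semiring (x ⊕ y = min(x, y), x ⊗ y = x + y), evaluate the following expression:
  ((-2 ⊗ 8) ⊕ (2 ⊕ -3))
((-2 ⊗ 8) ⊕ (2 ⊕ -3)) = -3

Expand innermost to outermost. Recall ⊕ takes the minimum of its arguments and ⊗ takes their sum. Working out the expression ((-2 ⊗ 8) ⊕ (2 ⊕ -3)) gives -3.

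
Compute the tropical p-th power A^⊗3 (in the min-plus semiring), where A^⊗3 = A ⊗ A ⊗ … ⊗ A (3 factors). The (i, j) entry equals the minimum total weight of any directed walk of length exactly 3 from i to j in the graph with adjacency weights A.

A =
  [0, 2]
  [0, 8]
A^⊗3 =
  [0, 2]
  [0, 2]

Each entry (A^⊗3)_ij equals the minimum over all length-3 walks i = v_0 → v_1 → … → v_3 = j of Σ_t A[v_t][v_{t+1}]. For example, for (i, j) = (0, 1) we minimise over 4 possible intermediate vertex sequences; the minimum is 2, attained along the walk 0 → 0 → 0 → 1.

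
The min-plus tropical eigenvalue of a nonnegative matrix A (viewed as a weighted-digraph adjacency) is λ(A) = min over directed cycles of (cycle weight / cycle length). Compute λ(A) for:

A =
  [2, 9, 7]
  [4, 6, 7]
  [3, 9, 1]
λ(A) = 1

Enumerate directed cycles and compute their means (weight / length). Sample:
  cycle 0 → 0: weight = 2, length = 1, mean = 2/1 ≈ 2.000
  cycle 1 → 1: weight = 6, length = 1, mean = 6/1 ≈ 6.000
  cycle 2 → 2: weight = 1, length = 1, mean = 1/1 ≈ 1.000
  cycle 0 → 1 → 0: weight = 13, length = 2, mean = 13/2 ≈ 6.500
  cycle 0 → 2 → 0: weight = 10, length = 2, mean = 10/2 ≈ 5.000
  cycle 1 → 0 → 1: weight = 13, length = 2, mean = 13/2 ≈ 6.500
Minimum mean = 1.000, attained e.g. along the cycle 2 → 2 with weight 1 and length 1. So λ(A) = 1/1 = 1.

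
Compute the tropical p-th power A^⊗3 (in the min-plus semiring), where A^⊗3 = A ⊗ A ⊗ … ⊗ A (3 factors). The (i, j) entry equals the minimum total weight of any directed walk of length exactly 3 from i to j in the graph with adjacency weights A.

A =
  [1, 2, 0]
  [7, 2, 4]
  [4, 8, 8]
A^⊗3 =
  [3, 4, 2]
  [9, 6, 8]
  [6, 7, 5]

Each entry (A^⊗3)_ij equals the minimum over all length-3 walks i = v_0 → v_1 → … → v_3 = j of Σ_t A[v_t][v_{t+1}]. For example, for (i, j) = (0, 2) we minimise over 9 possible intermediate vertex sequences; the minimum is 2, attained along the walk 0 → 0 → 0 → 2.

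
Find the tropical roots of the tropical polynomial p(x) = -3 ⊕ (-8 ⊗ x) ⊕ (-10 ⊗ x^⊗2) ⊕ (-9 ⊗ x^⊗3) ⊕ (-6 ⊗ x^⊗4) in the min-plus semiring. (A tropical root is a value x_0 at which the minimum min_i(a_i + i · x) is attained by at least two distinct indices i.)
Roots: {-3, -1, 2, 5}

Each tropical root is a break point of the lower envelope of the lines y = a_i + i · x (there are 5 lines, with slopes 0, 1, ..., 4). Only the lines that attain the minimum somewhere contribute to roots; other lines are dominated. Here the surviving (envelope) indices are i = 4, i = 3, i = 2, i = 1, i = 0.
Intersections between consecutive envelope lines give the roots: for adjacent envelope indices i < j the intersection is x = (a_i − a_j) / (j − i). Reading off the sorted break points: {-3, -1, 2, 5}.
Verification: at each break x_0, at least two indices attain the minimum of min_i(a_i + i · x_0).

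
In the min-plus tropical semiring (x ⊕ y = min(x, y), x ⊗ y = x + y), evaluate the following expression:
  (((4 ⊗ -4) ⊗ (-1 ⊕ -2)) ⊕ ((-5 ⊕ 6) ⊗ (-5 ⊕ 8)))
(((4 ⊗ -4) ⊗ (-1 ⊕ -2)) ⊕ ((-5 ⊕ 6) ⊗ (-5 ⊕ 8))) = -10

Expand innermost to outermost. Recall ⊕ takes the minimum of its arguments and ⊗ takes their sum. Working out the expression (((4 ⊗ -4) ⊗ (-1 ⊕ -2)) ⊕ ((-5 ⊕ 6) ⊗ (-5 ⊕ 8))) gives -10.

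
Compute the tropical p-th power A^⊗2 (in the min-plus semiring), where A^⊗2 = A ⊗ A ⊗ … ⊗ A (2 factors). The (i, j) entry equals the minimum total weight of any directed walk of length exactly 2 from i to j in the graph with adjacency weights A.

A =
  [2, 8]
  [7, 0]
A^⊗2 =
  [4, 8]
  [7, 0]

Each entry (A^⊗2)_ij equals the minimum over all length-2 walks i = v_0 → v_1 → … → v_2 = j of Σ_t A[v_t][v_{t+1}]. For example, for (i, j) = (0, 1) we minimise over 2 possible intermediate vertex sequences; the minimum is 8, attained along the walk 0 → 1 → 1.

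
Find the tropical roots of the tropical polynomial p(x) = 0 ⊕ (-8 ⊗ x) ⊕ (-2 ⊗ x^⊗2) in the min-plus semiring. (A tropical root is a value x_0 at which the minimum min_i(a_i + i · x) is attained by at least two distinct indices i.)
Roots: {-6, 8}

Each tropical root is a break point of the lower envelope of the lines y = a_i + i · x (there are 3 lines, with slopes 0, 1, ..., 2). Only the lines that attain the minimum somewhere contribute to roots; other lines are dominated. Here the surviving (envelope) indices are i = 2, i = 1, i = 0.
Intersections between consecutive envelope lines give the roots: for adjacent envelope indices i < j the intersection is x = (a_i − a_j) / (j − i). Reading off the sorted break points: {-6, 8}.
Verification: at each break x_0, at least two indices attain the minimum of min_i(a_i + i · x_0).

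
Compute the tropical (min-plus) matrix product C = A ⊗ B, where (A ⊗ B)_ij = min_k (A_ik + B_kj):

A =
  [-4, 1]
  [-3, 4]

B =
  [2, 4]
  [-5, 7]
A ⊗ B =
  [-4, 0]
  [-1, 1]

Apply the min-plus product entry-by-entry:
  C[0][0] = min over k of (A[0][0] + B[0][0] = -4 + 2 = -2, A[0][1] + B[1][0] = 1 + -5 = -4) = -4 (attained at k = 1)
  C[0][1] = min over k of (A[0][0] + B[0][1] = -4 + 4 = 0, A[0][1] + B[1][1] = 1 + 7 = 8) = 0 (attained at k = 0)
  C[1][0] = min over k of (A[1][0] + B[0][0] = -3 + 2 = -1, A[1][1] + B[1][0] = 4 + -5 = -1) = -1 (attained at k = 0)
  C[1][1] = min over k of (A[1][0] + B[0][1] = -3 + 4 = 1, A[1][1] + B[1][1] = 4 + 7 = 11) = 1 (attained at k = 0)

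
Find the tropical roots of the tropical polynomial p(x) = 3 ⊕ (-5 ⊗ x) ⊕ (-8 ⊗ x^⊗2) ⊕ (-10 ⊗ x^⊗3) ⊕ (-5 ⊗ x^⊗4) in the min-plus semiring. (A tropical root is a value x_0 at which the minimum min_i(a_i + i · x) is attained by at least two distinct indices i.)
Roots: {-5, 2, 3, 8}

Each tropical root is a break point of the lower envelope of the lines y = a_i + i · x (there are 5 lines, with slopes 0, 1, ..., 4). Only the lines that attain the minimum somewhere contribute to roots; other lines are dominated. Here the surviving (envelope) indices are i = 4, i = 3, i = 2, i = 1, i = 0.
Intersections between consecutive envelope lines give the roots: for adjacent envelope indices i < j the intersection is x = (a_i − a_j) / (j − i). Reading off the sorted break points: {-5, 2, 3, 8}.
Verification: at each break x_0, at least two indices attain the minimum of min_i(a_i + i · x_0).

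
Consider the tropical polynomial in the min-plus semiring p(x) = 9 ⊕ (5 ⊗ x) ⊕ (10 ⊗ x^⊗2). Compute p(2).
p(2) = 7

A tropical monomial a ⊗ x^⊗i evaluates to a + i · x. Evaluating each term at x = 2:
  Term 0 contributes 9 + 0 · 2 = 9
  Term 1 contributes 5 + 1 · 2 = 7
  Term 2 contributes 10 + 2 · 2 = 14
p(2) = ⊕ of these = min[9, 7, 14] = 7.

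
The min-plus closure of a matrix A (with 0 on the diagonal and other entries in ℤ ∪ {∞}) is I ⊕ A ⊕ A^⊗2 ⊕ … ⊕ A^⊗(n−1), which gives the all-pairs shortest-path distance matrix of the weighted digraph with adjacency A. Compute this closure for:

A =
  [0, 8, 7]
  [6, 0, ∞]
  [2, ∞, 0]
Closure =
  [0, 8, 7]
  [6, 0, 13]
  [2, 10, 0]

This is the Floyd-Warshall all-pairs shortest-path computation. For each intermediate vertex k = 0, 1, …, 2, update dist[i][j] ← min(dist[i][j], dist[i][k] + dist[k][j]). The final matrix gives, for each (i, j), the minimum total weight of any directed path from i to j (possibly empty when i = j).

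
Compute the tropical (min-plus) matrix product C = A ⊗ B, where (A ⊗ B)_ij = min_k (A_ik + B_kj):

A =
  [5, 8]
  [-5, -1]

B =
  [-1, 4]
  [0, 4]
A ⊗ B =
  [4, 9]
  [-6, -1]

Apply the min-plus product entry-by-entry:
  C[0][0] = min over k of (A[0][0] + B[0][0] = 5 + -1 = 4, A[0][1] + B[1][0] = 8 + 0 = 8) = 4 (attained at k = 0)
  C[0][1] = min over k of (A[0][0] + B[0][1] = 5 + 4 = 9, A[0][1] + B[1][1] = 8 + 4 = 12) = 9 (attained at k = 0)
  C[1][0] = min over k of (A[1][0] + B[0][0] = -5 + -1 = -6, A[1][1] + B[1][0] = -1 + 0 = -1) = -6 (attained at k = 0)
  C[1][1] = min over k of (A[1][0] + B[0][1] = -5 + 4 = -1, A[1][1] + B[1][1] = -1 + 4 = 3) = -1 (attained at k = 0)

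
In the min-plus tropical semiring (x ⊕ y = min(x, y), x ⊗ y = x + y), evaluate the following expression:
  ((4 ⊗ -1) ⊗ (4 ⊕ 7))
((4 ⊗ -1) ⊗ (4 ⊕ 7)) = 7

Expand innermost to outermost. Recall ⊕ takes the minimum of its arguments and ⊗ takes their sum. Working out the expression ((4 ⊗ -1) ⊗ (4 ⊕ 7)) gives 7.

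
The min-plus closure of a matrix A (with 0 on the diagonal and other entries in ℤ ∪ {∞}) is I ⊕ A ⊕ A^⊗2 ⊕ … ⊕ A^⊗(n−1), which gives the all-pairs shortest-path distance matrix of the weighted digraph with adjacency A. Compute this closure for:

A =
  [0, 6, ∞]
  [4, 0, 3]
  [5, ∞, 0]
Closure =
  [0, 6, 9]
  [4, 0, 3]
  [5, 11, 0]

This is the Floyd-Warshall all-pairs shortest-path computation. For each intermediate vertex k = 0, 1, …, 2, update dist[i][j] ← min(dist[i][j], dist[i][k] + dist[k][j]). The final matrix gives, for each (i, j), the minimum total weight of any directed path from i to j (possibly empty when i = j).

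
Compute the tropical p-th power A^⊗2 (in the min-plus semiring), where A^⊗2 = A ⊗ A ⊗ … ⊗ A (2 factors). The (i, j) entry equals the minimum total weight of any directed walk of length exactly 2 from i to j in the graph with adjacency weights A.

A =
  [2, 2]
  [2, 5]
A^⊗2 =
  [4, 4]
  [4, 4]

Each entry (A^⊗2)_ij equals the minimum over all length-2 walks i = v_0 → v_1 → … → v_2 = j of Σ_t A[v_t][v_{t+1}]. For example, for (i, j) = (0, 1) we minimise over 2 possible intermediate vertex sequences; the minimum is 4, attained along the walk 0 → 0 → 1.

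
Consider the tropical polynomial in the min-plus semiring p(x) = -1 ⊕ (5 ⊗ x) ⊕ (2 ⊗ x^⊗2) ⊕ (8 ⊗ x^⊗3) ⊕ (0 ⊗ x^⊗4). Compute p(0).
p(0) = -1

A tropical monomial a ⊗ x^⊗i evaluates to a + i · x. Evaluating each term at x = 0:
  Term 0 contributes -1 + 0 · 0 = -1
  Term 1 contributes 5 + 1 · 0 = 5
  Term 2 contributes 2 + 2 · 0 = 2
  Term 3 contributes 8 + 3 · 0 = 8
  Term 4 contributes 0 + 4 · 0 = 0
p(0) = ⊕ of these = min[-1, 5, 2, 8, 0] = -1.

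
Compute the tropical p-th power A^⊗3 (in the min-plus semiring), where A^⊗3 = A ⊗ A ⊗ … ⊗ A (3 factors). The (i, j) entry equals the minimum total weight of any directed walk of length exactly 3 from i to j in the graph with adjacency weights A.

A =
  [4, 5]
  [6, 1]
A^⊗3 =
  [12, 7]
  [8, 3]

Each entry (A^⊗3)_ij equals the minimum over all length-3 walks i = v_0 → v_1 → … → v_3 = j of Σ_t A[v_t][v_{t+1}]. For example, for (i, j) = (0, 1) we minimise over 4 possible intermediate vertex sequences; the minimum is 7, attained along the walk 0 → 1 → 1 → 1.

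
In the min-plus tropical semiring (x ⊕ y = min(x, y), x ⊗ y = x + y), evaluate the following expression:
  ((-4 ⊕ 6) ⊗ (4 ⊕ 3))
((-4 ⊕ 6) ⊗ (4 ⊕ 3)) = -1

Expand innermost to outermost. Recall ⊕ takes the minimum of its arguments and ⊗ takes their sum. Working out the expression ((-4 ⊕ 6) ⊗ (4 ⊕ 3)) gives -1.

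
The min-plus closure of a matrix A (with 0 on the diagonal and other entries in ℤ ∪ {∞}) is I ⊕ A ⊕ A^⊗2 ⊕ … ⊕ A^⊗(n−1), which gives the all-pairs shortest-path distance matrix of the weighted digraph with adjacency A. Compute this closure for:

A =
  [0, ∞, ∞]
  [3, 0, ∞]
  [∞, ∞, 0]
Closure =
  [0, ∞, ∞]
  [3, 0, ∞]
  [∞, ∞, 0]

This is the Floyd-Warshall all-pairs shortest-path computation. For each intermediate vertex k = 0, 1, …, 2, update dist[i][j] ← min(dist[i][j], dist[i][k] + dist[k][j]). The final matrix gives, for each (i, j), the minimum total weight of any directed path from i to j (possibly empty when i = j).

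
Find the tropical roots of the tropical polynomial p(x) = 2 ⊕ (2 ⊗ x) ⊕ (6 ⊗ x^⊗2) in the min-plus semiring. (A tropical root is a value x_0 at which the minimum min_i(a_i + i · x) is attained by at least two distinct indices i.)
Roots: {-4, 0}

Each tropical root is a break point of the lower envelope of the lines y = a_i + i · x (there are 3 lines, with slopes 0, 1, ..., 2). Only the lines that attain the minimum somewhere contribute to roots; other lines are dominated. Here the surviving (envelope) indices are i = 2, i = 1, i = 0.
Intersections between consecutive envelope lines give the roots: for adjacent envelope indices i < j the intersection is x = (a_i − a_j) / (j − i). Reading off the sorted break points: {-4, 0}.
Verification: at each break x_0, at least two indices attain the minimum of min_i(a_i + i · x_0).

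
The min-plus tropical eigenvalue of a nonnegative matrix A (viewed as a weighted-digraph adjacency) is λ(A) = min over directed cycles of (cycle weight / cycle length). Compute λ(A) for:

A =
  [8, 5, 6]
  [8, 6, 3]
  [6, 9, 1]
λ(A) = 1

Enumerate directed cycles and compute their means (weight / length). Sample:
  cycle 0 → 0: weight = 8, length = 1, mean = 8/1 ≈ 8.000
  cycle 1 → 1: weight = 6, length = 1, mean = 6/1 ≈ 6.000
  cycle 2 → 2: weight = 1, length = 1, mean = 1/1 ≈ 1.000
  cycle 0 → 1 → 0: weight = 13, length = 2, mean = 13/2 ≈ 6.500
  cycle 0 → 2 → 0: weight = 12, length = 2, mean = 12/2 ≈ 6.000
  cycle 1 → 0 → 1: weight = 13, length = 2, mean = 13/2 ≈ 6.500
Minimum mean = 1.000, attained e.g. along the cycle 2 → 2 with weight 1 and length 1. So λ(A) = 1/1 = 1.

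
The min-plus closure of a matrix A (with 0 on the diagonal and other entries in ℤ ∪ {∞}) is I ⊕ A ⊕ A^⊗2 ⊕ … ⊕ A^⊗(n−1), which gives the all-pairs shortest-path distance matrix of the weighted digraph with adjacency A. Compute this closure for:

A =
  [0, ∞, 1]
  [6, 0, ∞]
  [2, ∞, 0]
Closure =
  [0, ∞, 1]
  [6, 0, 7]
  [2, ∞, 0]

This is the Floyd-Warshall all-pairs shortest-path computation. For each intermediate vertex k = 0, 1, …, 2, update dist[i][j] ← min(dist[i][j], dist[i][k] + dist[k][j]). The final matrix gives, for each (i, j), the minimum total weight of any directed path from i to j (possibly empty when i = j).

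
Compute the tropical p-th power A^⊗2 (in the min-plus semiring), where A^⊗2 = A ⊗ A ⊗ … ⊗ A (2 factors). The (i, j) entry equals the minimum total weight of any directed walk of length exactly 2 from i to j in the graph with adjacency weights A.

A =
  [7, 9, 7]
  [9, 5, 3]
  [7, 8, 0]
A^⊗2 =
  [14, 14, 7]
  [10, 10, 3]
  [7, 8, 0]

Each entry (A^⊗2)_ij equals the minimum over all length-2 walks i = v_0 → v_1 → … → v_2 = j of Σ_t A[v_t][v_{t+1}]. For example, for (i, j) = (0, 2) we minimise over 3 possible intermediate vertex sequences; the minimum is 7, attained along the walk 0 → 2 → 2.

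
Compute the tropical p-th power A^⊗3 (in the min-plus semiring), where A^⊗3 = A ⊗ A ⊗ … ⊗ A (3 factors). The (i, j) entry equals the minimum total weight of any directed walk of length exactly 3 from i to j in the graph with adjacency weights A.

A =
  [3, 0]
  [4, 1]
A^⊗3 =
  [5, 2]
  [6, 3]

Each entry (A^⊗3)_ij equals the minimum over all length-3 walks i = v_0 → v_1 → … → v_3 = j of Σ_t A[v_t][v_{t+1}]. For example, for (i, j) = (0, 1) we minimise over 4 possible intermediate vertex sequences; the minimum is 2, attained along the walk 0 → 1 → 1 → 1.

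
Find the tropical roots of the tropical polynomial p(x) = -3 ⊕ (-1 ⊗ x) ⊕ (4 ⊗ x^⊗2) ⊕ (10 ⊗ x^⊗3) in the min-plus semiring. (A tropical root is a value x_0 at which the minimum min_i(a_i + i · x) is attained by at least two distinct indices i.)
Roots: {-6, -5, -2}

Each tropical root is a break point of the lower envelope of the lines y = a_i + i · x (there are 4 lines, with slopes 0, 1, ..., 3). Only the lines that attain the minimum somewhere contribute to roots; other lines are dominated. Here the surviving (envelope) indices are i = 3, i = 2, i = 1, i = 0.
Intersections between consecutive envelope lines give the roots: for adjacent envelope indices i < j the intersection is x = (a_i − a_j) / (j − i). Reading off the sorted break points: {-6, -5, -2}.
Verification: at each break x_0, at least two indices attain the minimum of min_i(a_i + i · x_0).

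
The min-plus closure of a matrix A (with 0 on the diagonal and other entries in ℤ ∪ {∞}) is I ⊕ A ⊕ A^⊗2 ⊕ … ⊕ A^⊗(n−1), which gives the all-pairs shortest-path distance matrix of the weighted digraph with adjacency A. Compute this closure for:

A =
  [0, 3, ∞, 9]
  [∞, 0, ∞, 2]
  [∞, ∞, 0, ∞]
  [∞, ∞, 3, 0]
Closure =
  [0, 3, 8, 5]
  [∞, 0, 5, 2]
  [∞, ∞, 0, ∞]
  [∞, ∞, 3, 0]

This is the Floyd-Warshall all-pairs shortest-path computation. For each intermediate vertex k = 0, 1, …, 3, update dist[i][j] ← min(dist[i][j], dist[i][k] + dist[k][j]). The final matrix gives, for each (i, j), the minimum total weight of any directed path from i to j (possibly empty when i = j).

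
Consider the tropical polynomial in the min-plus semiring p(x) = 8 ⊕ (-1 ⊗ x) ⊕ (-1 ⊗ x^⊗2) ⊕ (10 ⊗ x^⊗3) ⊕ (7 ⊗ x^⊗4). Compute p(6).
p(6) = 5

A tropical monomial a ⊗ x^⊗i evaluates to a + i · x. Evaluating each term at x = 6:
  Term 0 contributes 8 + 0 · 6 = 8
  Term 1 contributes -1 + 1 · 6 = 5
  Term 2 contributes -1 + 2 · 6 = 11
  Term 3 contributes 10 + 3 · 6 = 28
  Term 4 contributes 7 + 4 · 6 = 31
p(6) = ⊕ of these = min[8, 5, 11, 28, 31] = 5.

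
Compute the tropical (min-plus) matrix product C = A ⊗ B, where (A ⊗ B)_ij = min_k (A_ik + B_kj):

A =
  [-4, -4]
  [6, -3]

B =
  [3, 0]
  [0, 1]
A ⊗ B =
  [-4, -4]
  [-3, -2]

Apply the min-plus product entry-by-entry:
  C[0][0] = min over k of (A[0][0] + B[0][0] = -4 + 3 = -1, A[0][1] + B[1][0] = -4 + 0 = -4) = -4 (attained at k = 1)
  C[0][1] = min over k of (A[0][0] + B[0][1] = -4 + 0 = -4, A[0][1] + B[1][1] = -4 + 1 = -3) = -4 (attained at k = 0)
  C[1][0] = min over k of (A[1][0] + B[0][0] = 6 + 3 = 9, A[1][1] + B[1][0] = -3 + 0 = -3) = -3 (attained at k = 1)
  C[1][1] = min over k of (A[1][0] + B[0][1] = 6 + 0 = 6, A[1][1] + B[1][1] = -3 + 1 = -2) = -2 (attained at k = 1)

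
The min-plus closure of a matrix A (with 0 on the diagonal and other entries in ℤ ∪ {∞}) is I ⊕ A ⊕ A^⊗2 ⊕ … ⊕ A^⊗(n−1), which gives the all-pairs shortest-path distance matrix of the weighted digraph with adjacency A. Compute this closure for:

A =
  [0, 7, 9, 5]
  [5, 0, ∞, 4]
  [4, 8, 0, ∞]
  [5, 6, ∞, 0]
Closure =
  [0, 7, 9, 5]
  [5, 0, 14, 4]
  [4, 8, 0, 9]
  [5, 6, 14, 0]

This is the Floyd-Warshall all-pairs shortest-path computation. For each intermediate vertex k = 0, 1, …, 3, update dist[i][j] ← min(dist[i][j], dist[i][k] + dist[k][j]). The final matrix gives, for each (i, j), the minimum total weight of any directed path from i to j (possibly empty when i = j).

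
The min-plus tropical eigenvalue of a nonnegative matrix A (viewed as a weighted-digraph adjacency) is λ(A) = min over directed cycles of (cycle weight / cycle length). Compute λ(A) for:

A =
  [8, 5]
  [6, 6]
λ(A) = 11/2

Enumerate directed cycles and compute their means (weight / length). Sample:
  cycle 0 → 0: weight = 8, length = 1, mean = 8/1 ≈ 8.000
  cycle 1 → 1: weight = 6, length = 1, mean = 6/1 ≈ 6.000
  cycle 0 → 1 → 0: weight = 11, length = 2, mean = 11/2 ≈ 5.500
  cycle 1 → 0 → 1: weight = 11, length = 2, mean = 11/2 ≈ 5.500
Minimum mean = 5.500, attained e.g. along the cycle 0 → 1 → 0 with weight 11 and length 2. So λ(A) = 11/2 = 11/2.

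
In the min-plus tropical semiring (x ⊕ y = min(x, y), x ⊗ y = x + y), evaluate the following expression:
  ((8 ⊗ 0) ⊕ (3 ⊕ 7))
((8 ⊗ 0) ⊕ (3 ⊕ 7)) = 3

Expand innermost to outermost. Recall ⊕ takes the minimum of its arguments and ⊗ takes their sum. Working out the expression ((8 ⊗ 0) ⊕ (3 ⊕ 7)) gives 3.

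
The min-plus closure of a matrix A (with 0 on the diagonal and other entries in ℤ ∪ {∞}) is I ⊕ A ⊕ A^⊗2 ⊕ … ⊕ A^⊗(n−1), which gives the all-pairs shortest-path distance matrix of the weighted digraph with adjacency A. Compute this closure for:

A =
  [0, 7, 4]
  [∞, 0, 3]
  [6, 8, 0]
Closure =
  [0, 7, 4]
  [9, 0, 3]
  [6, 8, 0]

This is the Floyd-Warshall all-pairs shortest-path computation. For each intermediate vertex k = 0, 1, …, 2, update dist[i][j] ← min(dist[i][j], dist[i][k] + dist[k][j]). The final matrix gives, for each (i, j), the minimum total weight of any directed path from i to j (possibly empty when i = j).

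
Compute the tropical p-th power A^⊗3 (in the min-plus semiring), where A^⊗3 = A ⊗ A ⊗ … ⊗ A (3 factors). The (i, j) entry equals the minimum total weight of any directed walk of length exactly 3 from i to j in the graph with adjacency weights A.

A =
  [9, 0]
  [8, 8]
A^⊗3 =
  [16, 8]
  [16, 16]

Each entry (A^⊗3)_ij equals the minimum over all length-3 walks i = v_0 → v_1 → … → v_3 = j of Σ_t A[v_t][v_{t+1}]. For example, for (i, j) = (0, 1) we minimise over 4 possible intermediate vertex sequences; the minimum is 8, attained along the walk 0 → 1 → 0 → 1.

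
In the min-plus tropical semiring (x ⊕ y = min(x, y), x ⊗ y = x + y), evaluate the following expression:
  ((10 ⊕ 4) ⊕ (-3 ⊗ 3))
((10 ⊕ 4) ⊕ (-3 ⊗ 3)) = 0

Expand innermost to outermost. Recall ⊕ takes the minimum of its arguments and ⊗ takes their sum. Working out the expression ((10 ⊕ 4) ⊕ (-3 ⊗ 3)) gives 0.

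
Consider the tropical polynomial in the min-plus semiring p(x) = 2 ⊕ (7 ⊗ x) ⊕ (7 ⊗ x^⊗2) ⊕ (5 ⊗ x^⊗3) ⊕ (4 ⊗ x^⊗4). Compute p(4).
p(4) = 2

A tropical monomial a ⊗ x^⊗i evaluates to a + i · x. Evaluating each term at x = 4:
  Term 0 contributes 2 + 0 · 4 = 2
  Term 1 contributes 7 + 1 · 4 = 11
  Term 2 contributes 7 + 2 · 4 = 15
  Term 3 contributes 5 + 3 · 4 = 17
  Term 4 contributes 4 + 4 · 4 = 20
p(4) = ⊕ of these = min[2, 11, 15, 17, 20] = 2.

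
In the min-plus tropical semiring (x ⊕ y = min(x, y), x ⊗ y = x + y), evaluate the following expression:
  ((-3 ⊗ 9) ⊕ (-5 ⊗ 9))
((-3 ⊗ 9) ⊕ (-5 ⊗ 9)) = 4

Expand innermost to outermost. Recall ⊕ takes the minimum of its arguments and ⊗ takes their sum. Working out the expression ((-3 ⊗ 9) ⊕ (-5 ⊗ 9)) gives 4.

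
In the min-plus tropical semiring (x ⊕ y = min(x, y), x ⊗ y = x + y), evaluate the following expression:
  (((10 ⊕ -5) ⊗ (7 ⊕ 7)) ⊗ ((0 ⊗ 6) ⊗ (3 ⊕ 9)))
(((10 ⊕ -5) ⊗ (7 ⊕ 7)) ⊗ ((0 ⊗ 6) ⊗ (3 ⊕ 9))) = 11

Expand innermost to outermost. Recall ⊕ takes the minimum of its arguments and ⊗ takes their sum. Working out the expression (((10 ⊕ -5) ⊗ (7 ⊕ 7)) ⊗ ((0 ⊗ 6) ⊗ (3 ⊕ 9))) gives 11.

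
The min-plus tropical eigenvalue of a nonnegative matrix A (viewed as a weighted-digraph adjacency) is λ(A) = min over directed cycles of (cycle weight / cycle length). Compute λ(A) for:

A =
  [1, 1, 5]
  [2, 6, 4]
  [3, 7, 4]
λ(A) = 1

Enumerate directed cycles and compute their means (weight / length). Sample:
  cycle 0 → 0: weight = 1, length = 1, mean = 1/1 ≈ 1.000
  cycle 1 → 1: weight = 6, length = 1, mean = 6/1 ≈ 6.000
  cycle 2 → 2: weight = 4, length = 1, mean = 4/1 ≈ 4.000
  cycle 0 → 1 → 0: weight = 3, length = 2, mean = 3/2 ≈ 1.500
  cycle 0 → 2 → 0: weight = 8, length = 2, mean = 8/2 ≈ 4.000
  cycle 1 → 0 → 1: weight = 3, length = 2, mean = 3/2 ≈ 1.500
Minimum mean = 1.000, attained e.g. along the cycle 0 → 0 with weight 1 and length 1. So λ(A) = 1/1 = 1.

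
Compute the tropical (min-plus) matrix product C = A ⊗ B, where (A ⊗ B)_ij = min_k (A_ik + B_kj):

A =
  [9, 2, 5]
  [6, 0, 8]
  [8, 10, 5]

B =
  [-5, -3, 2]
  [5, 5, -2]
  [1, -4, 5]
A ⊗ B =
  [4, 1, 0]
  [1, 3, -2]
  [3, 1, 8]

Apply the min-plus product entry-by-entry:
  C[0][0] = min over k of (A[0][0] + B[0][0] = 9 + -5 = 4, A[0][1] + B[1][0] = 2 + 5 = 7, A[0][2] + B[2][0] = 5 + 1 = 6) = 4 (attained at k = 0)
  C[0][1] = min over k of (A[0][0] + B[0][1] = 9 + -3 = 6, A[0][1] + B[1][1] = 2 + 5 = 7, A[0][2] + B[2][1] = 5 + -4 = 1) = 1 (attained at k = 2)
  C[0][2] = min over k of (A[0][0] + B[0][2] = 9 + 2 = 11, A[0][1] + B[1][2] = 2 + -2 = 0, A[0][2] + B[2][2] = 5 + 5 = 10) = 0 (attained at k = 1)
  C[1][0] = min over k of (A[1][0] + B[0][0] = 6 + -5 = 1, A[1][1] + B[1][0] = 0 + 5 = 5, A[1][2] + B[2][0] = 8 + 1 = 9) = 1 (attained at k = 0)
  C[1][1] = min over k of (A[1][0] + B[0][1] = 6 + -3 = 3, A[1][1] + B[1][1] = 0 + 5 = 5, A[1][2] + B[2][1] = 8 + -4 = 4) = 3 (attained at k = 0)
  C[1][2] = min over k of (A[1][0] + B[0][2] = 6 + 2 = 8, A[1][1] + B[1][2] = 0 + -2 = -2, A[1][2] + B[2][2] = 8 + 5 = 13) = -2 (attained at k = 1)
  C[2][0] = min over k of (A[2][0] + B[0][0] = 8 + -5 = 3, A[2][1] + B[1][0] = 10 + 5 = 15, A[2][2] + B[2][0] = 5 + 1 = 6) = 3 (attained at k = 0)
  C[2][1] = min over k of (A[2][0] + B[0][1] = 8 + -3 = 5, A[2][1] + B[1][1] = 10 + 5 = 15, A[2][2] + B[2][1] = 5 + -4 = 1) = 1 (attained at k = 2)
  C[2][2] = min over k of (A[2][0] + B[0][2] = 8 + 2 = 10, A[2][1] + B[1][2] = 10 + -2 = 8, A[2][2] + B[2][2] = 5 + 5 = 10) = 8 (attained at k = 1)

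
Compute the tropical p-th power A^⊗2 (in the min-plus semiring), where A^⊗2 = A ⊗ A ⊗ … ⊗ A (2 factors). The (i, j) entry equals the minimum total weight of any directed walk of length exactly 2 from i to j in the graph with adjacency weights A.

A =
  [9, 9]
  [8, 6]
A^⊗2 =
  [17, 15]
  [14, 12]

Each entry (A^⊗2)_ij equals the minimum over all length-2 walks i = v_0 → v_1 → … → v_2 = j of Σ_t A[v_t][v_{t+1}]. For example, for (i, j) = (0, 1) we minimise over 2 possible intermediate vertex sequences; the minimum is 15, attained along the walk 0 → 1 → 1.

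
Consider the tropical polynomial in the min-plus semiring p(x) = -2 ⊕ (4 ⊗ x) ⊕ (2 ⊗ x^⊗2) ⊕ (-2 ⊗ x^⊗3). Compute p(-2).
p(-2) = -8

A tropical monomial a ⊗ x^⊗i evaluates to a + i · x. Evaluating each term at x = -2:
  Term 0 contributes -2 + 0 · -2 = -2
  Term 1 contributes 4 + 1 · -2 = 2
  Term 2 contributes 2 + 2 · -2 = -2
  Term 3 contributes -2 + 3 · -2 = -8
p(-2) = ⊕ of these = min[-2, 2, -2, -8] = -8.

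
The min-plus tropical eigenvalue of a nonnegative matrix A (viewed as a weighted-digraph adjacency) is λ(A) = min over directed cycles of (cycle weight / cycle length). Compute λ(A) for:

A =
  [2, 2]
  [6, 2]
λ(A) = 2

Enumerate directed cycles and compute their means (weight / length). Sample:
  cycle 0 → 0: weight = 2, length = 1, mean = 2/1 ≈ 2.000
  cycle 1 → 1: weight = 2, length = 1, mean = 2/1 ≈ 2.000
  cycle 0 → 1 → 0: weight = 8, length = 2, mean = 8/2 ≈ 4.000
  cycle 1 → 0 → 1: weight = 8, length = 2, mean = 8/2 ≈ 4.000
Minimum mean = 2.000, attained e.g. along the cycle 0 → 0 with weight 2 and length 1. So λ(A) = 2/1 = 2.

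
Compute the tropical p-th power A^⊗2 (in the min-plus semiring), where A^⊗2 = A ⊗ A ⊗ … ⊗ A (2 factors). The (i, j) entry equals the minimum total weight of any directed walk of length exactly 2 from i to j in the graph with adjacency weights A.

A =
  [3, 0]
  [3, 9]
A^⊗2 =
  [3, 3]
  [6, 3]

Each entry (A^⊗2)_ij equals the minimum over all length-2 walks i = v_0 → v_1 → … → v_2 = j of Σ_t A[v_t][v_{t+1}]. For example, for (i, j) = (0, 1) we minimise over 2 possible intermediate vertex sequences; the minimum is 3, attained along the walk 0 → 0 → 1.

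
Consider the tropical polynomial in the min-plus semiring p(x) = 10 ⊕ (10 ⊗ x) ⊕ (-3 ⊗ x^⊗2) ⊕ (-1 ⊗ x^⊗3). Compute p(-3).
p(-3) = -10

A tropical monomial a ⊗ x^⊗i evaluates to a + i · x. Evaluating each term at x = -3:
  Term 0 contributes 10 + 0 · -3 = 10
  Term 1 contributes 10 + 1 · -3 = 7
  Term 2 contributes -3 + 2 · -3 = -9
  Term 3 contributes -1 + 3 · -3 = -10
p(-3) = ⊕ of these = min[10, 7, -9, -10] = -10.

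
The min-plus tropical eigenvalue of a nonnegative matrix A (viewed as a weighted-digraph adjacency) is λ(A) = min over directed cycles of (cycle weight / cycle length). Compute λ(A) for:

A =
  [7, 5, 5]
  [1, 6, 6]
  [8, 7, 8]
λ(A) = 3

Enumerate directed cycles and compute their means (weight / length). Sample:
  cycle 0 → 0: weight = 7, length = 1, mean = 7/1 ≈ 7.000
  cycle 1 → 1: weight = 6, length = 1, mean = 6/1 ≈ 6.000
  cycle 2 → 2: weight = 8, length = 1, mean = 8/1 ≈ 8.000
  cycle 0 → 1 → 0: weight = 6, length = 2, mean = 6/2 ≈ 3.000
  cycle 0 → 2 → 0: weight = 13, length = 2, mean = 13/2 ≈ 6.500
  cycle 1 → 0 → 1: weight = 6, length = 2, mean = 6/2 ≈ 3.000
Minimum mean = 3.000, attained e.g. along the cycle 0 → 1 → 0 with weight 6 and length 2. So λ(A) = 6/2 = 3.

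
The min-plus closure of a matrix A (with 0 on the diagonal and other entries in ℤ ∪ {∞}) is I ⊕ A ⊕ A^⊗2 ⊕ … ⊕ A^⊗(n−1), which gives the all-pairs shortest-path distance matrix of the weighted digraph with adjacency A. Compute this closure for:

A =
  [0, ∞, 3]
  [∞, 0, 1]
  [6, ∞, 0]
Closure =
  [0, ∞, 3]
  [7, 0, 1]
  [6, ∞, 0]

This is the Floyd-Warshall all-pairs shortest-path computation. For each intermediate vertex k = 0, 1, …, 2, update dist[i][j] ← min(dist[i][j], dist[i][k] + dist[k][j]). The final matrix gives, for each (i, j), the minimum total weight of any directed path from i to j (possibly empty when i = j).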